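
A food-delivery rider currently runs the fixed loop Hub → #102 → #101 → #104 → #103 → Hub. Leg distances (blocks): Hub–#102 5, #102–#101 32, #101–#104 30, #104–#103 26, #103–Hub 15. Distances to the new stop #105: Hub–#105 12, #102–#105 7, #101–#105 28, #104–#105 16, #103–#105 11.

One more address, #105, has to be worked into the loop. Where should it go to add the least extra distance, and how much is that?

Insertion cost between consecutive stops i–j is d(i,#105) + d(#105,j) − d(i,j):
  between Hub and #102: 12 + 7 − 5 = 14
  between #102 and #101: 7 + 28 − 32 = 3
  between #101 and #104: 28 + 16 − 30 = 14
  between #104 and #103: 16 + 11 − 26 = 1
  between #103 and Hub: 11 + 12 − 15 = 8
Cheapest insertion is between #104 and #103, adding 1.
New total = 108 + 1 = 109.

Adding 1 blocks by placing #105 on the #104–#103 leg.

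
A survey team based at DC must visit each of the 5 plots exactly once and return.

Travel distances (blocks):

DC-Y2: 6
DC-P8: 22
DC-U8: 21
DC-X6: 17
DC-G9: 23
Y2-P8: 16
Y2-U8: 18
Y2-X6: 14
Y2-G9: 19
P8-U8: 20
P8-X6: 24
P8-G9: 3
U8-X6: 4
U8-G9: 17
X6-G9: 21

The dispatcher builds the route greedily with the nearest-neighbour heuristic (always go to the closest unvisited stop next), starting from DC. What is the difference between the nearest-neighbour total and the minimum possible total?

DC: Y2=6, X6=17, U8=21, P8=22, G9=23 ⇒ Y2
Y2: X6=14, P8=16, U8=18, G9=19 ⇒ X6
X6: U8=4, G9=21, P8=24 ⇒ U8
U8: G9=17, P8=20 ⇒ G9
G9: P8=3 ⇒ P8
NN route DC → Y2 → X6 → U8 → G9 → P8 → DC costs 66.
Optimal: DC → Y2 → P8 → G9 → U8 → X6 → DC costs 63 (by enumerating all 60 distinct tours).
Excess = 66 − 63 = 3.

The nearest-neighbour route is 3 blocks longer than optimal.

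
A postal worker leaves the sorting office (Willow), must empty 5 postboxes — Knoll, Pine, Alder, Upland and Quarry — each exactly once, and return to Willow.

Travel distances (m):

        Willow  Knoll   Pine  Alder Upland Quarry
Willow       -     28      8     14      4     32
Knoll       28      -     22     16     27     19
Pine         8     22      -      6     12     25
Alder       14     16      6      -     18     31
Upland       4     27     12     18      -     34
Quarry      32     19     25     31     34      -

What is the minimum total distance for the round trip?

There are 60 distinct closed tours to check (reversals are equivalent).
Willow-Knoll-Pine-Alder-Upland-Quarry-Willow: 28+22+6+18+34+32 = 140
Willow-Knoll-Pine-Alder-Quarry-Upland-Willow: 28+22+6+31+34+4 = 125
Willow-Knoll-Pine-Upland-Alder-Quarry-Willow: 28+22+12+18+31+32 = 143
Willow-Knoll-Pine-Upland-Quarry-Alder-Willow: 28+22+12+34+31+14 = 141
Willow-Knoll-Pine-Quarry-Alder-Upland-Willow: 28+22+25+31+18+4 = 128
Willow-Knoll-Pine-Quarry-Upland-Alder-Willow: 28+22+25+34+18+14 = 141
Willow-Knoll-Alder-Pine-Upland-Quarry-Willow: 28+16+6+12+34+32 = 128
Willow-Knoll-Alder-Pine-Quarry-Upland-Willow: 28+16+6+25+34+4 = 113
Willow-Knoll-Alder-Upland-Pine-Quarry-Willow: 28+16+18+12+25+32 = 131
Willow-Knoll-Alder-Upland-Quarry-Pine-Willow: 28+16+18+34+25+8 = 129
Willow-Knoll-Alder-Quarry-Pine-Upland-Willow: 28+16+31+25+12+4 = 116
Willow-Knoll-Alder-Quarry-Upland-Pine-Willow: 28+16+31+34+12+8 = 129
Willow-Knoll-Upland-Pine-Alder-Quarry-Willow: 28+27+12+6+31+32 = 136
Willow-Knoll-Upland-Pine-Quarry-Alder-Willow: 28+27+12+25+31+14 = 137
… (46 more)
Willow-Pine-Alder-Knoll-Quarry-Upland-Willow: 8+6+16+19+34+4 = 87  ← best
The minimum is 87.
One optimal route: Willow → Pine → Alder → Knoll → Quarry → Upland → Willow (or its reverse).

Shortest round trip = 87 m.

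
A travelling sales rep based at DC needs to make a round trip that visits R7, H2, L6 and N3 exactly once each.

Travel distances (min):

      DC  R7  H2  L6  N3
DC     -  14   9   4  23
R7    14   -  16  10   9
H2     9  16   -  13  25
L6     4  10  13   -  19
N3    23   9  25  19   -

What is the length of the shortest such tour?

57 min — the shortest possible round trip.

DC→R7→H2→L6→N3→DC: 14+16+13+19+23 = 85
DC→R7→H2→N3→L6→DC: 14+16+25+19+4 = 78
DC→R7→L6→H2→N3→DC: 14+10+13+25+23 = 85
DC→R7→L6→N3→H2→DC: 14+10+19+25+9 = 77
DC→R7→N3→H2→L6→DC: 14+9+25+13+4 = 65
DC→R7→N3→L6→H2→DC: 14+9+19+13+9 = 64
DC→H2→R7→L6→N3→DC: 9+16+10+19+23 = 77
DC→H2→R7→N3→L6→DC: 9+16+9+19+4 = 57
DC→H2→L6→R7→N3→DC: 9+13+10+9+23 = 64
DC→H2→N3→R7→L6→DC: 9+25+9+10+4 = 57
DC→L6→R7→H2→N3→DC: 4+10+16+25+23 = 78
DC→L6→H2→R7→N3→DC: 4+13+16+9+23 = 65
The minimum is 57.
One optimal route: DC → H2 → R7 → N3 → L6 → DC (or its reverse).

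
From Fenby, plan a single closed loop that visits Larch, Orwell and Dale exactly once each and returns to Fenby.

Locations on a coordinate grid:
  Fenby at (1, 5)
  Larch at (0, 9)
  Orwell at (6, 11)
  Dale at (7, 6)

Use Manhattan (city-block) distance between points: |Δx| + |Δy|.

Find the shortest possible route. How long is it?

26 — the shortest possible round trip.

There are 3 distinct closed tours to check (reversals are equivalent).
Fenby - Larch - Orwell - Dale - Fenby: 5+8+6+7 = 26
Fenby - Larch - Dale - Orwell - Fenby: 5+10+6+11 = 32
Fenby - Orwell - Larch - Dale - Fenby: 11+8+10+7 = 36
The minimum is 26.
One optimal route: Fenby → Larch → Orwell → Dale → Fenby (or its reverse).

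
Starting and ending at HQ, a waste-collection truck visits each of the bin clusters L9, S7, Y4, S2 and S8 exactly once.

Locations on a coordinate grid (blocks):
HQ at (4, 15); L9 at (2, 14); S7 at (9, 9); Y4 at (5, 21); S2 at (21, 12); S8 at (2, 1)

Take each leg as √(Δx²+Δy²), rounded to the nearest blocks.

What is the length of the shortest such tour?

Minimum total distance: 62 blocks.

HQ-L9-S7-Y4-S2-S8-HQ: 2+9+13+18+22+14 = 78
HQ-L9-S7-Y4-S8-S2-HQ: 2+9+13+20+22+17 = 83
HQ-L9-S7-S2-Y4-S8-HQ: 2+9+12+18+20+14 = 75
HQ-L9-S7-S2-S8-Y4-HQ: 2+9+12+22+20+6 = 71
HQ-L9-S7-S8-Y4-S2-HQ: 2+9+11+20+18+17 = 77
HQ-L9-S7-S8-S2-Y4-HQ: 2+9+11+22+18+6 = 68
HQ-L9-Y4-S7-S2-S8-HQ: 2+8+13+12+22+14 = 71
HQ-L9-Y4-S7-S8-S2-HQ: 2+8+13+11+22+17 = 73
HQ-L9-Y4-S2-S7-S8-HQ: 2+8+18+12+11+14 = 65
HQ-L9-Y4-S2-S8-S7-HQ: 2+8+18+22+11+8 = 69
HQ-L9-Y4-S8-S7-S2-HQ: 2+8+20+11+12+17 = 70
HQ-L9-Y4-S8-S2-S7-HQ: 2+8+20+22+12+8 = 72
HQ-L9-S2-S7-Y4-S8-HQ: 2+19+12+13+20+14 = 80
HQ-L9-S2-S7-S8-Y4-HQ: 2+19+12+11+20+6 = 70
… (46 more)
HQ-L9-S8-S7-S2-Y4-HQ: 2+13+11+12+18+6 = 62  ← best
The minimum is 62.
One optimal route: HQ → L9 → S8 → S7 → S2 → Y4 → HQ (or its reverse).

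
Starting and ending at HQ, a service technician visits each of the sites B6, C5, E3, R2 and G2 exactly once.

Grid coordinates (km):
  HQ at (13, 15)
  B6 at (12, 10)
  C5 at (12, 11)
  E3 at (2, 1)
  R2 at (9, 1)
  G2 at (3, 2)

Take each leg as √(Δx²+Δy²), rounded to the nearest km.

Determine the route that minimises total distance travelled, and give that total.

With 5 stops there are 5!/2 = 60 distinct round trips (a route and its reverse cost the same).
HQ - B6 - C5 - E3 - R2 - G2 - HQ: 5+1+14+7+6+16 = 49
HQ - B6 - C5 - E3 - G2 - R2 - HQ: 5+1+14+1+6+15 = 42
HQ - B6 - C5 - R2 - E3 - G2 - HQ: 5+1+10+7+1+16 = 40
HQ - B6 - C5 - R2 - G2 - E3 - HQ: 5+1+10+6+1+18 = 41
HQ - B6 - C5 - G2 - E3 - R2 - HQ: 5+1+13+1+7+15 = 42
HQ - B6 - C5 - G2 - R2 - E3 - HQ: 5+1+13+6+7+18 = 50
HQ - B6 - E3 - C5 - R2 - G2 - HQ: 5+13+14+10+6+16 = 64
HQ - B6 - E3 - C5 - G2 - R2 - HQ: 5+13+14+13+6+15 = 66
HQ - B6 - E3 - R2 - C5 - G2 - HQ: 5+13+7+10+13+16 = 64
HQ - B6 - E3 - R2 - G2 - C5 - HQ: 5+13+7+6+13+4 = 48
HQ - B6 - E3 - G2 - C5 - R2 - HQ: 5+13+1+13+10+15 = 57
HQ - B6 - E3 - G2 - R2 - C5 - HQ: 5+13+1+6+10+4 = 39
HQ - B6 - R2 - C5 - E3 - G2 - HQ: 5+9+10+14+1+16 = 55
HQ - B6 - R2 - C5 - G2 - E3 - HQ: 5+9+10+13+1+18 = 56
… (46 more)
HQ - C5 - B6 - R2 - E3 - G2 - HQ: 4+1+9+7+1+16 = 38  ← best
The minimum is 38.
One optimal route: HQ → C5 → B6 → R2 → E3 → G2 → HQ (or its reverse).

Minimum total distance: 38 km.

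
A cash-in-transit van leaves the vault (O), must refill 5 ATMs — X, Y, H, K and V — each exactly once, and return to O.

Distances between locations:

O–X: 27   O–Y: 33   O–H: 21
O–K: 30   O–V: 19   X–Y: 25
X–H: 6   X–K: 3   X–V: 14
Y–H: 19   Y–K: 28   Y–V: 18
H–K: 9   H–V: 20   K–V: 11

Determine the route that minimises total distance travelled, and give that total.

There are 60 distinct closed tours to check (reversals are equivalent).
O - X - Y - H - K - V - O: 27+25+19+9+11+19 = 110
O - X - Y - H - V - K - O: 27+25+19+20+11+30 = 132
O - X - Y - K - H - V - O: 27+25+28+9+20+19 = 128
O - X - Y - K - V - H - O: 27+25+28+11+20+21 = 132
O - X - Y - V - H - K - O: 27+25+18+20+9+30 = 129
O - X - Y - V - K - H - O: 27+25+18+11+9+21 = 111
O - X - H - Y - K - V - O: 27+6+19+28+11+19 = 110
O - X - H - Y - V - K - O: 27+6+19+18+11+30 = 111
O - X - H - K - Y - V - O: 27+6+9+28+18+19 = 107
O - X - H - K - V - Y - O: 27+6+9+11+18+33 = 104
O - X - H - V - Y - K - O: 27+6+20+18+28+30 = 129
O - X - H - V - K - Y - O: 27+6+20+11+28+33 = 125
O - X - K - Y - H - V - O: 27+3+28+19+20+19 = 116
O - X - K - Y - V - H - O: 27+3+28+18+20+21 = 117
… (46 more)
O - Y - H - X - K - V - O: 33+19+6+3+11+19 = 91  ← best
The minimum is 91.
One optimal route: O → Y → H → X → K → V → O (or its reverse).

Minimum total distance: 91.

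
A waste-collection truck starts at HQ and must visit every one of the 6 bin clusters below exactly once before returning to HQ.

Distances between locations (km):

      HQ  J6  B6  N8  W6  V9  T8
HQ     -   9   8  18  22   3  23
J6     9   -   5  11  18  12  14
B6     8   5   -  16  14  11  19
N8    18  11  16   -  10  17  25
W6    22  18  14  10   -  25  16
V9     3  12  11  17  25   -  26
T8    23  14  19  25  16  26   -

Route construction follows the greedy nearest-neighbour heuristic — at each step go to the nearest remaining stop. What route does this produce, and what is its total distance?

Total distance 79 km via the nearest-neighbour route HQ → V9 → B6 → J6 → N8 → W6 → T8 → HQ.

HQ → [V9:3 / B6:8 / J6:9 / N8:18 / W6:22 / T8:23] → V9 (3)
V9 → [B6:11 / J6:12 / N8:17 / W6:25 / T8:26] → B6 (11)
B6 → [J6:5 / W6:14 / N8:16 / T8:19] → J6 (5)
J6 → [N8:11 / T8:14 / W6:18] → N8 (11)
N8 → [W6:10 / T8:25] → W6 (10)
W6 → [T8:16] → T8 (16)
Return T8→HQ: 23.
Total = 3 + 11 + 5 + 11 + 10 + 16 + 23 = 79.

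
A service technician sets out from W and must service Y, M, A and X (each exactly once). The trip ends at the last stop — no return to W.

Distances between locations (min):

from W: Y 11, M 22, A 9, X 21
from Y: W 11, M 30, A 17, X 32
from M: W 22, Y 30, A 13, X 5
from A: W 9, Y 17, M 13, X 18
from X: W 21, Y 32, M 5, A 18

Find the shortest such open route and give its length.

There are 4! = 24 possible orderings.
W - Y - M - A - X: 11+30+13+18 = 72
W - Y - M - X - A: 11+30+5+18 = 64
W - Y - A - M - X: 11+17+13+5 = 46
W - Y - A - X - M: 11+17+18+5 = 51
W - Y - X - M - A: 11+32+5+13 = 61
W - Y - X - A - M: 11+32+18+13 = 74
W - M - Y - A - X: 22+30+17+18 = 87
W - M - Y - X - A: 22+30+32+18 = 102
W - M - A - Y - X: 22+13+17+32 = 84
W - M - A - X - Y: 22+13+18+32 = 85
W - M - X - Y - A: 22+5+32+17 = 76
W - M - X - A - Y: 22+5+18+17 = 62
W - A - Y - M - X: 9+17+30+5 = 61
W - A - Y - X - M: 9+17+32+5 = 63
… (10 more)
The minimum is 46.
One shortest path: W → Y → A → M → X.

Minimum one-way distance = 46 min.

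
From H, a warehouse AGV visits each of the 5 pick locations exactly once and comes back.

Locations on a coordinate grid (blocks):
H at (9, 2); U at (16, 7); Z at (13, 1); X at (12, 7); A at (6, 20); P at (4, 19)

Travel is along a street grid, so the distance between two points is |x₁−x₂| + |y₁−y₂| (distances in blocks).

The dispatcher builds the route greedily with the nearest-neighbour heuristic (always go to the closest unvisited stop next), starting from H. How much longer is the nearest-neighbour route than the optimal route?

From H: Z=5, X=8, U=12, A=21, P=22 → choose Z (5).
From Z: X=7, U=9, A=26, P=27 → choose X (7).
From X: U=4, A=19, P=20 → choose U (4).
From U: A=23, P=24 → choose A (23).
From A: P=3 → choose P (3).
NN route H → Z → X → U → A → P → H costs 64.
Optimal: H → Z → U → X → A → P → H costs 62 (by enumerating all 60 distinct tours).
Excess = 64 − 62 = 2.

Excess over optimum: 2 blocks.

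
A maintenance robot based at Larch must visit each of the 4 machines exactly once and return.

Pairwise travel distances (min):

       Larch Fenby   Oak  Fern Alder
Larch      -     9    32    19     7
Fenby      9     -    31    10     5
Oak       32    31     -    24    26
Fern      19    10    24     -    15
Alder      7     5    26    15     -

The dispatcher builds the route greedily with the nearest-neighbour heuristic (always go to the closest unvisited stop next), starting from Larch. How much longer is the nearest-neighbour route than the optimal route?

2 min longer than the optimal tour.

From Larch: Alder=7, Fenby=9, Fern=19, Oak=32 → choose Alder (7).
From Alder: Fenby=5, Fern=15, Oak=26 → choose Fenby (5).
From Fenby: Fern=10, Oak=31 → choose Fern (10).
From Fern: Oak=24 → choose Oak (24).
NN route Larch → Alder → Fenby → Fern → Oak → Larch costs 78.
Optimal: Larch → Fenby → Fern → Oak → Alder → Larch costs 76 (by enumerating all 12 distinct tours).
Excess = 78 − 76 = 2.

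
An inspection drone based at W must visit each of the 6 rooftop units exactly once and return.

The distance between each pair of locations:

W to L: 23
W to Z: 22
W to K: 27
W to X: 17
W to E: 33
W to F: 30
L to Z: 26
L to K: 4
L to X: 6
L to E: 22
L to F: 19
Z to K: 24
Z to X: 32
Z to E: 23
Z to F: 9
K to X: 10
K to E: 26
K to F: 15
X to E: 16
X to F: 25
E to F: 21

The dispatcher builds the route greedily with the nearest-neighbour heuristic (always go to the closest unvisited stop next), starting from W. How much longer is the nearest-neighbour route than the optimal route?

From W: X=17, Z=22, L=23, K=27, F=30, E=33 → choose X (17).
From X: L=6, K=10, E=16, F=25, Z=32 → choose L (6).
From L: K=4, F=19, E=22, Z=26 → choose K (4).
From K: F=15, Z=24, E=26 → choose F (15).
From F: Z=9, E=21 → choose Z (9).
From Z: E=23 → choose E (23).
NN route W → X → L → K → F → Z → E → W costs 107.
Optimal: W → L → K → X → E → F → Z → W costs 105 (by enumerating all 360 distinct tours).
Excess = 107 − 105 = 2.

2 longer than the optimal tour.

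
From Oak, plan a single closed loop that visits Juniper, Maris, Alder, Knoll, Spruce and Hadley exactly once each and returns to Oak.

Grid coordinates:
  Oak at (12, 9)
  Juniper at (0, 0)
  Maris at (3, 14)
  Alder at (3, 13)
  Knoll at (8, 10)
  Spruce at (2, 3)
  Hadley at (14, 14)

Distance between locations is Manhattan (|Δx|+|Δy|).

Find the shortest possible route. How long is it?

There are 360 distinct closed tours to check (reversals are equivalent).
Oak - Juniper - Maris - Alder - Knoll - Spruce - Hadley - Oak: 21+17+1+8+13+23+7 = 90
Oak - Juniper - Maris - Alder - Knoll - Hadley - Spruce - Oak: 21+17+1+8+10+23+16 = 96
Oak - Juniper - Maris - Alder - Spruce - Knoll - Hadley - Oak: 21+17+1+11+13+10+7 = 80
Oak - Juniper - Maris - Alder - Spruce - Hadley - Knoll - Oak: 21+17+1+11+23+10+5 = 88
Oak - Juniper - Maris - Alder - Hadley - Knoll - Spruce - Oak: 21+17+1+12+10+13+16 = 90
Oak - Juniper - Maris - Alder - Hadley - Spruce - Knoll - Oak: 21+17+1+12+23+13+5 = 92
Oak - Juniper - Maris - Knoll - Alder - Spruce - Hadley - Oak: 21+17+9+8+11+23+7 = 96
Oak - Juniper - Maris - Knoll - Alder - Hadley - Spruce - Oak: 21+17+9+8+12+23+16 = 106
… (352 more)
Oak - Knoll - Juniper - Spruce - Alder - Maris - Hadley - Oak: 5+18+5+11+1+11+7 = 58  ← best
The minimum is 58.
One optimal route: Oak → Knoll → Juniper → Spruce → Alder → Maris → Hadley → Oak (or its reverse).

58 — the shortest possible round trip.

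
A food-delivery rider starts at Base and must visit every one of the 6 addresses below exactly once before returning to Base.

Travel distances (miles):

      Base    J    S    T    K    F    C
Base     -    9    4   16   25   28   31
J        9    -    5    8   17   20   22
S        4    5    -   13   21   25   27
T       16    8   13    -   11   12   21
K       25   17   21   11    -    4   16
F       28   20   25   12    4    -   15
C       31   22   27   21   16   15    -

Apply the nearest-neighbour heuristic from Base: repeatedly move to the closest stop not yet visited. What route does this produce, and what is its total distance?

From Base: distances to unvisited — S=4, J=9, T=16, K=25, F=28, C=31. Nearest is S (4).
From S: distances to unvisited — J=5, T=13, K=21, F=25, C=27. Nearest is J (5).
From J: distances to unvisited — T=8, K=17, F=20, C=22. Nearest is T (8).
From T: distances to unvisited — K=11, F=12, C=21. Nearest is K (11).
From K: distances to unvisited — F=4, C=16. Nearest is F (4).
From F: distances to unvisited — C=15. Nearest is C (15).
Return C→Base: 31.
Total = 4 + 5 + 8 + 11 + 4 + 15 + 31 = 78.

78 miles along Base → S → J → T → K → F → C → Base.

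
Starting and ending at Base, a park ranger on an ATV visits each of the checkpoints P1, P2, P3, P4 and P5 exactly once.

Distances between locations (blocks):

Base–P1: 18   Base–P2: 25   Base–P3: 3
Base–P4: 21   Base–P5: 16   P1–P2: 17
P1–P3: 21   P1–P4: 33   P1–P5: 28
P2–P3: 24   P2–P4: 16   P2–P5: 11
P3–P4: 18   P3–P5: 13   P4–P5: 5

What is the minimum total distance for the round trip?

72 blocks — the shortest possible round trip.

There are 60 distinct closed tours to check (reversals are equivalent).
Base - P1 - P2 - P3 - P4 - P5 - Base: 18+17+24+18+5+16 = 98
Base - P1 - P2 - P3 - P5 - P4 - Base: 18+17+24+13+5+21 = 98
Base - P1 - P2 - P4 - P3 - P5 - Base: 18+17+16+18+13+16 = 98
Base - P1 - P2 - P4 - P5 - P3 - Base: 18+17+16+5+13+3 = 72
Base - P1 - P2 - P5 - P3 - P4 - Base: 18+17+11+13+18+21 = 98
Base - P1 - P2 - P5 - P4 - P3 - Base: 18+17+11+5+18+3 = 72
Base - P1 - P3 - P2 - P4 - P5 - Base: 18+21+24+16+5+16 = 100
Base - P1 - P3 - P2 - P5 - P4 - Base: 18+21+24+11+5+21 = 100
Base - P1 - P3 - P4 - P2 - P5 - Base: 18+21+18+16+11+16 = 100
Base - P1 - P3 - P4 - P5 - P2 - Base: 18+21+18+5+11+25 = 98
Base - P1 - P3 - P5 - P2 - P4 - Base: 18+21+13+11+16+21 = 100
Base - P1 - P3 - P5 - P4 - P2 - Base: 18+21+13+5+16+25 = 98
Base - P1 - P4 - P2 - P3 - P5 - Base: 18+33+16+24+13+16 = 120
Base - P1 - P4 - P2 - P5 - P3 - Base: 18+33+16+11+13+3 = 94
… (46 more)
The minimum is 72.
One optimal route: Base → P1 → P2 → P4 → P5 → P3 → Base (or its reverse).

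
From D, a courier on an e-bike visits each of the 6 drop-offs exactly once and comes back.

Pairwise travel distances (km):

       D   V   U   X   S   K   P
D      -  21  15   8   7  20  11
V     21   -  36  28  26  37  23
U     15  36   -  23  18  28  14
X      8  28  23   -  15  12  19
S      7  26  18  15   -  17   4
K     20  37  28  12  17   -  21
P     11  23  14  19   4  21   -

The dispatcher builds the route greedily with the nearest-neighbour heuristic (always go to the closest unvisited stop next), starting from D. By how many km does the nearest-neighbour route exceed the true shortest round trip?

7 km longer than the optimal tour.

From D: S=7, X=8, P=11, U=15, K=20, V=21 → choose S (7).
From S: P=4, X=15, K=17, U=18, V=26 → choose P (4).
From P: U=14, X=19, K=21, V=23 → choose U (14).
From U: X=23, K=28, V=36 → choose X (23).
From X: K=12, V=28 → choose K (12).
From K: V=37 → choose V (37).
NN route D → S → P → U → X → K → V → D costs 118.
Optimal: D → V → X → K → S → P → U → D costs 111 (by enumerating all 360 distinct tours).
Excess = 118 − 111 = 7.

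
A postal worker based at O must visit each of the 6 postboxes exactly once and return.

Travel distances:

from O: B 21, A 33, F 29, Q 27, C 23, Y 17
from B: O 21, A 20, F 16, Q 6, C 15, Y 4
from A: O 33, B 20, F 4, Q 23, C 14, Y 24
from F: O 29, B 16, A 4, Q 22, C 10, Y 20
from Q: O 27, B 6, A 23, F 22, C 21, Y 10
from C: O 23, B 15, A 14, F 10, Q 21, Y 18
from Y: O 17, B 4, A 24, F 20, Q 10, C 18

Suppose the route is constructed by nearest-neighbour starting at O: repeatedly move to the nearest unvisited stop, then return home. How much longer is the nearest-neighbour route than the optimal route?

8 longer than the optimal tour.

From O: Y=17, B=21, C=23, Q=27, F=29, A=33 → choose Y (17).
From Y: B=4, Q=10, C=18, F=20, A=24 → choose B (4).
From B: Q=6, C=15, F=16, A=20 → choose Q (6).
From Q: C=21, F=22, A=23 → choose C (21).
From C: F=10, A=14 → choose F (10).
From F: A=4 → choose A (4).
NN route O → Y → B → Q → C → F → A → O costs 95.
Optimal: O → C → F → A → Q → B → Y → O costs 87 (by enumerating all 360 distinct tours).
Excess = 95 − 87 = 8.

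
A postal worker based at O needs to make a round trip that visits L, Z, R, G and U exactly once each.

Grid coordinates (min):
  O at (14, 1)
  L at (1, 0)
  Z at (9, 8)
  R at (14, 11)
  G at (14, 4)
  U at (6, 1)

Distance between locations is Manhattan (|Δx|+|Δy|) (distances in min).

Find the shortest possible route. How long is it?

O-L-Z-R-G-U-O: 14+16+8+7+11+8 = 64
O-L-Z-R-U-G-O: 14+16+8+18+11+3 = 70
O-L-Z-G-R-U-O: 14+16+9+7+18+8 = 72
O-L-Z-G-U-R-O: 14+16+9+11+18+10 = 78
O-L-Z-U-R-G-O: 14+16+10+18+7+3 = 68
O-L-Z-U-G-R-O: 14+16+10+11+7+10 = 68
O-L-R-Z-G-U-O: 14+24+8+9+11+8 = 74
O-L-R-Z-U-G-O: 14+24+8+10+11+3 = 70
O-L-R-G-Z-U-O: 14+24+7+9+10+8 = 72
O-L-R-G-U-Z-O: 14+24+7+11+10+12 = 78
O-L-R-U-Z-G-O: 14+24+18+10+9+3 = 78
O-L-R-U-G-Z-O: 14+24+18+11+9+12 = 88
O-L-G-Z-R-U-O: 14+17+9+8+18+8 = 74
O-L-G-Z-U-R-O: 14+17+9+10+18+10 = 78
… (46 more)
O-L-U-Z-R-G-O: 14+6+10+8+7+3 = 48  ← best
The minimum is 48.
One optimal route: O → L → U → Z → R → G → O (or its reverse).

Minimum total distance: 48 min.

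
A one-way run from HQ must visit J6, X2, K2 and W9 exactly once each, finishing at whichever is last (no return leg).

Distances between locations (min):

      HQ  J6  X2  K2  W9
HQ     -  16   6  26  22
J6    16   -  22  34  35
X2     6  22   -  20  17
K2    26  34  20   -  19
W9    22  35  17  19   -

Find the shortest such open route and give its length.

There are 4! = 24 possible orderings.
HQ→J6→X2→K2→W9: 16+22+20+19 = 77
HQ→J6→X2→W9→K2: 16+22+17+19 = 74
HQ→J6→K2→X2→W9: 16+34+20+17 = 87
HQ→J6→K2→W9→X2: 16+34+19+17 = 86
HQ→J6→W9→X2→K2: 16+35+17+20 = 88
HQ→J6→W9→K2→X2: 16+35+19+20 = 90
HQ→X2→J6→K2→W9: 6+22+34+19 = 81
HQ→X2→J6→W9→K2: 6+22+35+19 = 82
HQ→X2→K2→J6→W9: 6+20+34+35 = 95
HQ→X2→K2→W9→J6: 6+20+19+35 = 80
HQ→X2→W9→J6→K2: 6+17+35+34 = 92
HQ→X2→W9→K2→J6: 6+17+19+34 = 76
HQ→K2→J6→X2→W9: 26+34+22+17 = 99
HQ→K2→J6→W9→X2: 26+34+35+17 = 112
… (10 more)
The minimum is 74.
One shortest path: HQ → J6 → X2 → W9 → K2.

Shortest open route: 74 min.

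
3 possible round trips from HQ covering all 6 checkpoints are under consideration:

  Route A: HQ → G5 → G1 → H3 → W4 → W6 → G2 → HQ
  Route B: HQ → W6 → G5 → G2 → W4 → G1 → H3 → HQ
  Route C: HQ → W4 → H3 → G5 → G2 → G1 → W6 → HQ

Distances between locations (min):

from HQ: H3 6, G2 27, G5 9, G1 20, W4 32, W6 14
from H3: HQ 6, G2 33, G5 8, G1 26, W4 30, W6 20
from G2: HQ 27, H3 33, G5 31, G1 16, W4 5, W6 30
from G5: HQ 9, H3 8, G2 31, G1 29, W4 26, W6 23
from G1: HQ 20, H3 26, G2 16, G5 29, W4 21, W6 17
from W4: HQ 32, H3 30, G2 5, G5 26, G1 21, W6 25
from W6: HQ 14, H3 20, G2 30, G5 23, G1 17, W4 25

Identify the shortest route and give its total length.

Route A: 9 + 29 + 26 + 30 + 25 + 30 + 27 = 176
Route B: 14 + 23 + 31 + 5 + 21 + 26 + 6 = 126
Route C: 32 + 30 + 8 + 31 + 16 + 17 + 14 = 148

Shortest is Route B, total 126 min.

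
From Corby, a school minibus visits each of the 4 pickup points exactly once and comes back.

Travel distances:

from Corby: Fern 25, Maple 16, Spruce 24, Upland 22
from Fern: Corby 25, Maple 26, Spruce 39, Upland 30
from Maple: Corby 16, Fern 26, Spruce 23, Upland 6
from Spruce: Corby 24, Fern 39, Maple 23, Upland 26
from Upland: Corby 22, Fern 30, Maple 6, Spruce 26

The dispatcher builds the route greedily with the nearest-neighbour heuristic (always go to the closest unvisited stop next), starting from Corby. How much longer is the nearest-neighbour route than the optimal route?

The nearest-neighbour route is 5 longer than optimal.

From Corby: Maple=16, Upland=22, Spruce=24, Fern=25 → choose Maple (16).
From Maple: Upland=6, Spruce=23, Fern=26 → choose Upland (6).
From Upland: Spruce=26, Fern=30 → choose Spruce (26).
From Spruce: Fern=39 → choose Fern (39).
NN route Corby → Maple → Upland → Spruce → Fern → Corby costs 112.
Optimal: Corby → Fern → Maple → Upland → Spruce → Corby costs 107 (by enumerating all 12 distinct tours).
Excess = 112 − 107 = 5.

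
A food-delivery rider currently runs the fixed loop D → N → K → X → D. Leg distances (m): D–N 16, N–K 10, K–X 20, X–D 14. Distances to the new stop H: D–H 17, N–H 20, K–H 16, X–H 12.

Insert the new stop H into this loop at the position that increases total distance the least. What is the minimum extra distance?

Insertion cost between consecutive stops i–j is d(i,H) + d(H,j) − d(i,j):
  between D and N: 17 + 20 − 16 = 21
  between N and K: 20 + 16 − 10 = 26
  between K and X: 16 + 12 − 20 = 8
  between X and D: 12 + 17 − 14 = 15
Cheapest insertion is between K and X, adding 8.
New total = 60 + 8 = 68.

+8 m — insert H between K and X.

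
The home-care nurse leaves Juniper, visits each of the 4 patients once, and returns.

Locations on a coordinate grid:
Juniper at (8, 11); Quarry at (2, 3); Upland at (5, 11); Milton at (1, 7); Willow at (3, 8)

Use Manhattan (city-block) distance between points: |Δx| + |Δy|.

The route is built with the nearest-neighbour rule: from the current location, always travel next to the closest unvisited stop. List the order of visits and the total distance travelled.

Total distance 30 via the nearest-neighbour route Juniper → Upland → Willow → Milton → Quarry → Juniper.

At Juniper the remaining stops are Upland 3, Willow 8, Milton 11, Quarry 14; go to Upland.
At Upland the remaining stops are Willow 5, Milton 8, Quarry 11; go to Willow.
At Willow the remaining stops are Milton 3, Quarry 6; go to Milton.
At Milton the remaining stops are Quarry 5; go to Quarry.
Return Quarry→Juniper: 14.
Total = 3 + 5 + 3 + 5 + 14 = 30.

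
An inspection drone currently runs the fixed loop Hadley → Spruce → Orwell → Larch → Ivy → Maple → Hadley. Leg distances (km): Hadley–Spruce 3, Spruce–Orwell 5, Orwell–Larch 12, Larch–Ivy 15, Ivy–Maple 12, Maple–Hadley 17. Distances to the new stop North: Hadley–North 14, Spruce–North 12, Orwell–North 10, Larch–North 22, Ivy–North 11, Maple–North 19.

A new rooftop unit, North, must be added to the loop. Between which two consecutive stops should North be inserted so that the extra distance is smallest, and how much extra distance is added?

Insertion cost between consecutive stops i–j is d(i,North) + d(North,j) − d(i,j):
  between Hadley and Spruce: 14 + 12 − 3 = 23
  between Spruce and Orwell: 12 + 10 − 5 = 17
  between Orwell and Larch: 10 + 22 − 12 = 20
  between Larch and Ivy: 22 + 11 − 15 = 18
  between Ivy and Maple: 11 + 19 − 12 = 18
  between Maple and Hadley: 19 + 14 − 17 = 16
Cheapest insertion is between Maple and Hadley, adding 16.
New total = 64 + 16 = 80.

+16 km — insert North between Maple and Hadley.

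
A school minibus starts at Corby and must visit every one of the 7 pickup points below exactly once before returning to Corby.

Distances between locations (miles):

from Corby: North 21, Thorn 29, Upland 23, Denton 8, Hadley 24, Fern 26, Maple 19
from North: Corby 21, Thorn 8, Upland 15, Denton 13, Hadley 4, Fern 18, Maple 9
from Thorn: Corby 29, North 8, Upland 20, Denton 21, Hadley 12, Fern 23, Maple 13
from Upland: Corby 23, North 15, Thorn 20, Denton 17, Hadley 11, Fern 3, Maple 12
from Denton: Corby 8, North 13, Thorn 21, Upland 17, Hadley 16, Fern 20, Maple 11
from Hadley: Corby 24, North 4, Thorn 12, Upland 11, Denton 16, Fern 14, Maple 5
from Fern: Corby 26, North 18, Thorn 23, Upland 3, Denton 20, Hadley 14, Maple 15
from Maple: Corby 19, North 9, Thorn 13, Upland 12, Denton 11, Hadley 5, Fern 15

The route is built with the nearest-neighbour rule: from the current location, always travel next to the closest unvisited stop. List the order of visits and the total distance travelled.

From Corby: distances to unvisited — Denton=8, Maple=19, North=21, Upland=23, Hadley=24, Fern=26, Thorn=29. Nearest is Denton (8).
From Denton: distances to unvisited — Maple=11, North=13, Hadley=16, Upland=17, Fern=20, Thorn=21. Nearest is Maple (11).
From Maple: distances to unvisited — Hadley=5, North=9, Upland=12, Thorn=13, Fern=15. Nearest is Hadley (5).
From Hadley: distances to unvisited — North=4, Upland=11, Thorn=12, Fern=14. Nearest is North (4).
From North: distances to unvisited — Thorn=8, Upland=15, Fern=18. Nearest is Thorn (8).
From Thorn: distances to unvisited — Upland=20, Fern=23. Nearest is Upland (20).
From Upland: distances to unvisited — Fern=3. Nearest is Fern (3).
Return Fern→Corby: 26.
Total = 8 + 11 + 5 + 4 + 8 + 20 + 3 + 26 = 85.

Total distance 85 miles via the nearest-neighbour route Corby → Denton → Maple → Hadley → North → Thorn → Upland → Fern → Corby.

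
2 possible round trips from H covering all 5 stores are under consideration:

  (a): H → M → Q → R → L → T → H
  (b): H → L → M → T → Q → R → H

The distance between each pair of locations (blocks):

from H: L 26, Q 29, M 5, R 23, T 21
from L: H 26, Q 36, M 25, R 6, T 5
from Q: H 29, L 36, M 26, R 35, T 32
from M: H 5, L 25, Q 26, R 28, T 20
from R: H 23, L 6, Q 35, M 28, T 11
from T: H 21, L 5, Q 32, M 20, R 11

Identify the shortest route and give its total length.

(a): 5 + 26 + 35 + 6 + 5 + 21 = 98
(b): 26 + 25 + 20 + 32 + 35 + 23 = 161

Shortest is (a), total 98 blocks.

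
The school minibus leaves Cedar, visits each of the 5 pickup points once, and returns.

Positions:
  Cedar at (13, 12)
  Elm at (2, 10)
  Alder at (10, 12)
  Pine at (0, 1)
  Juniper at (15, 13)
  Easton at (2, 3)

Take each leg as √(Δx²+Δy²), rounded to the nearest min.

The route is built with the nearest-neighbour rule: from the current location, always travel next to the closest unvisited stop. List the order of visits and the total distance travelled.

At Cedar the remaining stops are Juniper 2, Alder 3, Elm 11, Easton 14, Pine 17; go to Juniper.
At Juniper the remaining stops are Alder 5, Elm 13, Easton 16, Pine 19; go to Alder.
At Alder the remaining stops are Elm 8, Easton 12, Pine 15; go to Elm.
At Elm the remaining stops are Easton 7, Pine 9; go to Easton.
At Easton the remaining stops are Pine 3; go to Pine.
Return Pine→Cedar: 17.
Total = 2 + 5 + 8 + 7 + 3 + 17 = 42.

Total distance 42 min via the nearest-neighbour route Cedar → Juniper → Alder → Elm → Easton → Pine → Cedar.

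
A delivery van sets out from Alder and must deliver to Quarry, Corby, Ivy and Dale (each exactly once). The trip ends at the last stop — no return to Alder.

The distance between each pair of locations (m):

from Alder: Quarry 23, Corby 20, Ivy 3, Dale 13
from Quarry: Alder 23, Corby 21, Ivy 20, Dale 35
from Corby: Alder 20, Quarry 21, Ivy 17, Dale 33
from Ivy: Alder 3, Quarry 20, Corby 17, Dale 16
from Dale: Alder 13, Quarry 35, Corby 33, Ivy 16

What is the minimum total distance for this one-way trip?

There are 4! = 24 possible orderings.
Alder - Quarry - Corby - Ivy - Dale: 23+21+17+16 = 77
Alder - Quarry - Corby - Dale - Ivy: 23+21+33+16 = 93
Alder - Quarry - Ivy - Corby - Dale: 23+20+17+33 = 93
Alder - Quarry - Ivy - Dale - Corby: 23+20+16+33 = 92
Alder - Quarry - Dale - Corby - Ivy: 23+35+33+17 = 108
Alder - Quarry - Dale - Ivy - Corby: 23+35+16+17 = 91
Alder - Corby - Quarry - Ivy - Dale: 20+21+20+16 = 77
Alder - Corby - Quarry - Dale - Ivy: 20+21+35+16 = 92
Alder - Corby - Ivy - Quarry - Dale: 20+17+20+35 = 92
Alder - Corby - Ivy - Dale - Quarry: 20+17+16+35 = 88
Alder - Corby - Dale - Quarry - Ivy: 20+33+35+20 = 108
Alder - Corby - Dale - Ivy - Quarry: 20+33+16+20 = 89
Alder - Ivy - Quarry - Corby - Dale: 3+20+21+33 = 77
Alder - Ivy - Quarry - Dale - Corby: 3+20+35+33 = 91
… (10 more)
Alder - Dale - Ivy - Corby - Quarry: 13+16+17+21 = 67  ← best
The minimum is 67.
One shortest path: Alder → Dale → Ivy → Corby → Quarry.

Minimum one-way distance = 67 m.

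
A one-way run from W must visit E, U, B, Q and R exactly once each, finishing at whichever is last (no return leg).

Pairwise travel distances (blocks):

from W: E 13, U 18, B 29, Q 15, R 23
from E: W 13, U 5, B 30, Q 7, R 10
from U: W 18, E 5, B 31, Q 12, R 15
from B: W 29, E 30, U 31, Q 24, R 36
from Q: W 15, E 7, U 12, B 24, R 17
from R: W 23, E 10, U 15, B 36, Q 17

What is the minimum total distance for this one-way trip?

There are 5! = 120 possible orderings.
W - E - U - B - Q - R: 13+5+31+24+17 = 90
W - E - U - B - R - Q: 13+5+31+36+17 = 102
W - E - U - Q - B - R: 13+5+12+24+36 = 90
W - E - U - Q - R - B: 13+5+12+17+36 = 83
W - E - U - R - B - Q: 13+5+15+36+24 = 93
W - E - U - R - Q - B: 13+5+15+17+24 = 74
W - E - B - U - Q - R: 13+30+31+12+17 = 103
W - E - B - U - R - Q: 13+30+31+15+17 = 106
W - E - B - Q - U - R: 13+30+24+12+15 = 94
W - E - B - Q - R - U: 13+30+24+17+15 = 99
W - E - B - R - U - Q: 13+30+36+15+12 = 106
W - E - B - R - Q - U: 13+30+36+17+12 = 108
W - E - Q - U - B - R: 13+7+12+31+36 = 99
W - E - Q - U - R - B: 13+7+12+15+36 = 83
… (106 more)
The minimum is 74.
One shortest path: W → E → U → R → Q → B.

74 blocks — the minimum one-way total.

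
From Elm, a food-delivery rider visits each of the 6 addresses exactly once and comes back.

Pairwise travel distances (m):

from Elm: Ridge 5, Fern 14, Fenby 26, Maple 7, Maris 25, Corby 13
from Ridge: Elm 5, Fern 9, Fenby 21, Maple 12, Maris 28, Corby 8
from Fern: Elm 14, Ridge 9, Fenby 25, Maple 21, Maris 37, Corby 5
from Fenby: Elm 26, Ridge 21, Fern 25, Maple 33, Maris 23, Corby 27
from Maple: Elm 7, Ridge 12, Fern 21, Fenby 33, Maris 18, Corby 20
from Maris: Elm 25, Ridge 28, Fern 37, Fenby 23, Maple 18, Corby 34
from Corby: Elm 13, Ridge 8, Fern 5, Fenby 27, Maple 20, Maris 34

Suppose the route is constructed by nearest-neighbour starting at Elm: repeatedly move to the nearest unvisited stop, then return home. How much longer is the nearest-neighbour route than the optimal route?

Elm: Ridge=5, Maple=7, Corby=13, Fern=14, Maris=25, Fenby=26 ⇒ Ridge
Ridge: Corby=8, Fern=9, Maple=12, Fenby=21, Maris=28 ⇒ Corby
Corby: Fern=5, Maple=20, Fenby=27, Maris=34 ⇒ Fern
Fern: Maple=21, Fenby=25, Maris=37 ⇒ Maple
Maple: Maris=18, Fenby=33 ⇒ Maris
Maris: Fenby=23 ⇒ Fenby
NN route Elm → Ridge → Corby → Fern → Maple → Maris → Fenby → Elm costs 106.
Optimal: Elm → Ridge → Corby → Fern → Fenby → Maris → Maple → Elm costs 91 (by enumerating all 360 distinct tours).
Excess = 106 − 91 = 15.

The nearest-neighbour route is 15 m longer than optimal.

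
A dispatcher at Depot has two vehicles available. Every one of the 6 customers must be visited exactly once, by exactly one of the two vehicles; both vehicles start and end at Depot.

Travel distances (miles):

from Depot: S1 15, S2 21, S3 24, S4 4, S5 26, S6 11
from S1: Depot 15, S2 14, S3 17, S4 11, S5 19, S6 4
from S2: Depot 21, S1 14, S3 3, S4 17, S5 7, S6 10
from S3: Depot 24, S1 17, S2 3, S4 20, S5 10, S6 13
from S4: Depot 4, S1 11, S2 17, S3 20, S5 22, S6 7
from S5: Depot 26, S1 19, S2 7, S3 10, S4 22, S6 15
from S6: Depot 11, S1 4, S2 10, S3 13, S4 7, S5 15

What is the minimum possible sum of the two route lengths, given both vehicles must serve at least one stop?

Minimum combined distance: 76 miles.

There are 2^5 − 1 = 31 ways to divide the 6 stops into two non-empty groups. For each, the best each vehicle can do is its own shortest tour through its group:
  {S1} + {S2, S3, S4, S5, S6}: 30 + 60 = 90
  {S2} + {S1, S3, S4, S5, S6}: 42 + 68 = 110
  {S1, S2} + {S3, S4, S5, S6}: 50 + 60 = 110
  {S3} + {S1, S2, S4, S5, S6}: 48 + 62 = 110
  {S1, S3} + {S2, S4, S5, S6}: 56 + 54 = 110
  {S2, S3} + {S1, S4, S5, S6}: 48 + 60 = 108
  … (31 splits in total)
  {S4} + {S1, S2, S3, S5, S6}: 8 + 68 = 76  ← best
Best: vehicle 1 Depot → S4 → Depot = 8; vehicle 2 Depot → S1 → S2 → S3 → S5 → S6 → Depot = 68; combined 76.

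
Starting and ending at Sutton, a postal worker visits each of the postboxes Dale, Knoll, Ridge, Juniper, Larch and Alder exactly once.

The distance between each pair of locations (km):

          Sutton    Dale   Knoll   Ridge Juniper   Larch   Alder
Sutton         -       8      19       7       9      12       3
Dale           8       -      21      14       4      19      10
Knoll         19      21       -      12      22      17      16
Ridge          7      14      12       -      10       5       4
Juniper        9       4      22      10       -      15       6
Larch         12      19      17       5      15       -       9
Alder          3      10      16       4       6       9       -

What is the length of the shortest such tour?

Shortest round trip = 63 km.

With 6 stops there are 6!/2 = 360 distinct round trips (a route and its reverse cost the same).
Sutton→Dale→Knoll→Ridge→Juniper→Larch→Alder→Sutton: 8+21+12+10+15+9+3 = 78
Sutton→Dale→Knoll→Ridge→Juniper→Alder→Larch→Sutton: 8+21+12+10+6+9+12 = 78
Sutton→Dale→Knoll→Ridge→Larch→Juniper→Alder→Sutton: 8+21+12+5+15+6+3 = 70
Sutton→Dale→Knoll→Ridge→Larch→Alder→Juniper→Sutton: 8+21+12+5+9+6+9 = 70
Sutton→Dale→Knoll→Ridge→Alder→Juniper→Larch→Sutton: 8+21+12+4+6+15+12 = 78
Sutton→Dale→Knoll→Ridge→Alder→Larch→Juniper→Sutton: 8+21+12+4+9+15+9 = 78
Sutton→Dale→Knoll→Juniper→Ridge→Larch→Alder→Sutton: 8+21+22+10+5+9+3 = 78
Sutton→Dale→Knoll→Juniper→Ridge→Alder→Larch→Sutton: 8+21+22+10+4+9+12 = 86
… (352 more)
Sutton→Dale→Juniper→Knoll→Ridge→Larch→Alder→Sutton: 8+4+22+12+5+9+3 = 63  ← best
The minimum is 63.
One optimal route: Sutton → Dale → Juniper → Knoll → Ridge → Larch → Alder → Sutton (or its reverse).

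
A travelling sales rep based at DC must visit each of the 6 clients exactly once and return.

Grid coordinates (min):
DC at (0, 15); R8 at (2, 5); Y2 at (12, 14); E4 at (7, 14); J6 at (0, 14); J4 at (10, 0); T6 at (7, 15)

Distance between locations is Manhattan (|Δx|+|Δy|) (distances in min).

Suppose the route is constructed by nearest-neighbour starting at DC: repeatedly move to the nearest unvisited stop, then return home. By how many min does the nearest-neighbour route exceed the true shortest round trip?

DC: J6=1, T6=7, E4=8, R8=12, Y2=13, J4=25 ⇒ J6
J6: E4=7, T6=8, R8=11, Y2=12, J4=24 ⇒ E4
E4: T6=1, Y2=5, R8=14, J4=17 ⇒ T6
T6: Y2=6, R8=15, J4=18 ⇒ Y2
Y2: J4=16, R8=19 ⇒ J4
J4: R8=13 ⇒ R8
NN route DC → J6 → E4 → T6 → Y2 → J4 → R8 → DC costs 56.
Optimal: DC → J6 → R8 → J4 → Y2 → E4 → T6 → DC costs 54 (by enumerating all 360 distinct tours).
Excess = 56 − 54 = 2.

Excess over optimum: 2 min.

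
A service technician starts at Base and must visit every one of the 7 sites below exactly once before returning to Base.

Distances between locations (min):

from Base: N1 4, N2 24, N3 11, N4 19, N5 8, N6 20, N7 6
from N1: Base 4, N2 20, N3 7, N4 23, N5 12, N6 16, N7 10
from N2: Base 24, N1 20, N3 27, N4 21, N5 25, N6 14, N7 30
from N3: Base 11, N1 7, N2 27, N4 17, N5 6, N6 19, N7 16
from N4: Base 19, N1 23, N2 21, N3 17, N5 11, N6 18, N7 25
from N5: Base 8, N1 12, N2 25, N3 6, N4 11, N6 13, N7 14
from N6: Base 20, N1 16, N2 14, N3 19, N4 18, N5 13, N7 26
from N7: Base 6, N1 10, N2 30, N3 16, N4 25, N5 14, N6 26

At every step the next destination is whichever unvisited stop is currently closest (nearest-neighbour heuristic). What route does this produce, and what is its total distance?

Base → [N1:4 / N7:6 / N5:8 / N3:11 / N4:19 / N6:20 / N2:24] → N1 (4)
N1 → [N3:7 / N7:10 / N5:12 / N6:16 / N2:20 / N4:23] → N3 (7)
N3 → [N5:6 / N7:16 / N4:17 / N6:19 / N2:27] → N5 (6)
N5 → [N4:11 / N6:13 / N7:14 / N2:25] → N4 (11)
N4 → [N6:18 / N2:21 / N7:25] → N6 (18)
N6 → [N2:14 / N7:26] → N2 (14)
N2 → [N7:30] → N7 (30)
Return N7→Base: 6.
Total = 4 + 7 + 6 + 11 + 18 + 14 + 30 + 6 = 96.

96 min along Base → N1 → N3 → N5 → N4 → N6 → N2 → N7 → Base.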